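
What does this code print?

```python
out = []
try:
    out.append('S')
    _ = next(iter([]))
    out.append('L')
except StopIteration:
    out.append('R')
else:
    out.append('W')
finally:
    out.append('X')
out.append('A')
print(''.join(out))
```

Execution trace: 'S' (try body) → 'R' (except StopIteration) → 'X' (finally) → 'A' (after the try/except). Output: SRXA

Answer: SRXA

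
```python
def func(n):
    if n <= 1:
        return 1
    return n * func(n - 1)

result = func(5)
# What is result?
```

func(5) = 5 * 4 * 3 * 2 * 1 = 120

Answer: 120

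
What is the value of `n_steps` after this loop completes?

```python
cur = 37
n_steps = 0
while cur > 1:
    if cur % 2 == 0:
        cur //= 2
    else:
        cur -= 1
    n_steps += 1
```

Steps to reduce 37 to 1
`n_steps` takes the values: 0 → 1 → 2 → 3 → 4 → 5 → 6 → 7

Answer: 7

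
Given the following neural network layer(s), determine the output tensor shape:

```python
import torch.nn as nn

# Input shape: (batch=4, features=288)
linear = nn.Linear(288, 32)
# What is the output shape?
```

Input: (4, 288) -> Output: (4, 32)

Answer: (4, 32)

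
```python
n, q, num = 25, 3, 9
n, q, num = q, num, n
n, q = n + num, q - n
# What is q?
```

Trace:
`n, q, num = 25, 3, 9` → n = 25; q = 3; num = 9
`n, q, num = q, num, n` → n = 3; q = 9; num = 25
`n, q = n + num, q - n` → n = 28; q = 6
So q = 6

Answer: 6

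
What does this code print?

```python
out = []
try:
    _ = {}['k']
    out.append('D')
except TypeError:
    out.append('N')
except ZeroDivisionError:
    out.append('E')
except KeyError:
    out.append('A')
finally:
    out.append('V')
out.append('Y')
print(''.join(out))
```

Execution trace: 'A' (except KeyError) → 'V' (finally) → 'Y' (after the try/except). Output: AVY

Answer: AVY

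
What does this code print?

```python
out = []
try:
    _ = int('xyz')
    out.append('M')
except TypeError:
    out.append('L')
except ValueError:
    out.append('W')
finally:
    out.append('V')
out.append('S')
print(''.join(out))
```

Execution trace: 'W' (except ValueError) → 'V' (finally) → 'S' (after the try/except). Output: WVS

Answer: WVS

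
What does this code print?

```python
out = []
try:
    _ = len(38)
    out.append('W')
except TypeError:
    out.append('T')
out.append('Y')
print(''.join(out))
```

Execution trace: 'T' (except TypeError) → 'Y' (after the try/except). Output: TY

Answer: TY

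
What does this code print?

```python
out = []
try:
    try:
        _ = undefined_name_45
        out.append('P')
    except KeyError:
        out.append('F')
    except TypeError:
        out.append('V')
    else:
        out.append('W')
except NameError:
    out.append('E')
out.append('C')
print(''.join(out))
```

Execution trace: 'E' (outer except NameError) → 'C' (after the try/except). Output: EC

Answer: EC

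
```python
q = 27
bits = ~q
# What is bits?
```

Trace:
`q = 27` → q = 27
`bits = ~q` → bits = -28
So bits = -28

Answer: -28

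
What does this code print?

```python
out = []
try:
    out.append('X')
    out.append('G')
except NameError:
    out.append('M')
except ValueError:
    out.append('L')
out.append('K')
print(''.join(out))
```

Execution trace: 'X' (try body) → 'G' (try body, no exception) → 'K' (after the try/except). Output: XGK

Answer: XGK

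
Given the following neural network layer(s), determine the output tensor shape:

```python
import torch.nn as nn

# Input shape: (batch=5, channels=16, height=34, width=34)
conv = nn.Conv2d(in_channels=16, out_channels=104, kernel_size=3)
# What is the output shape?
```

Input: (5, 16, 34, 34) -> Output: (5, 104, 32, 32)

Answer: (5, 104, 32, 32)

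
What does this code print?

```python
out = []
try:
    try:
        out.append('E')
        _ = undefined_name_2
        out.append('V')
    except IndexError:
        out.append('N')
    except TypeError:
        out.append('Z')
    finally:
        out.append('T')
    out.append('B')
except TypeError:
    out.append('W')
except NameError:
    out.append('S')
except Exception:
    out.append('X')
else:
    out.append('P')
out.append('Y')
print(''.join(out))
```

Execution trace: 'E' (inner try body) → 'T' (inner finally) → 'S' (except NameError) → 'Y' (after the try/except). Output: ETSY

Answer: ETSY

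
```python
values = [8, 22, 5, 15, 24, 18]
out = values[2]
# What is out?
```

Trace:
`values = [8, 22, 5, 15, 24, 18]` → values = [8, 22, 5, 15, 24, 18]
`out = values[2]` → out = 5
So out = 5

Answer: 5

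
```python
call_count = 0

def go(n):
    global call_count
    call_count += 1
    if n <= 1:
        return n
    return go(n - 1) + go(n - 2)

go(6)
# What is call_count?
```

Calls(n) = 1 + Calls(n-1) + Calls(n-2); Calls(0)=Calls(1)=1. For n=6 this gives 25.

Answer: 25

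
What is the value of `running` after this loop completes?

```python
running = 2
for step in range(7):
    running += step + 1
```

Start at 2, add 1 to 7 = 30
`running` takes the values: 2 → 3 → 5 → 8 → 12 → 17 → 23 → 30

Answer: 30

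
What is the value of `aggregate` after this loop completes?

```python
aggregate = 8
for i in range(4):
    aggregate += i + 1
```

Start at 8, add 1 to 4 = 18
`aggregate` takes the values: 8 → 9 → 11 → 14 → 18

Answer: 18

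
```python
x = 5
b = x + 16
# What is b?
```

Trace:
`x = 5` → x = 5
`b = x + 16` → b = 21
So b = 21

Answer: 21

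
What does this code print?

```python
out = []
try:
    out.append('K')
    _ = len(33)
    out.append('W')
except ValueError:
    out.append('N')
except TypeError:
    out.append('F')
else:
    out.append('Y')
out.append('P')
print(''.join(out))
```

Execution trace: 'K' (try body) → 'F' (except TypeError) → 'P' (after the try/except). Output: KFP

Answer: KFP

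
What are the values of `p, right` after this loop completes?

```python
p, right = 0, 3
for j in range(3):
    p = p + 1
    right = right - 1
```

p goes 0→3, right goes 3→0
`p, right` takes the values: (0, 3) → (1, 3) → (1, 2) → (2, 2) → (2, 1) → (3, 1) → (3, 0)

Answer: 3, 0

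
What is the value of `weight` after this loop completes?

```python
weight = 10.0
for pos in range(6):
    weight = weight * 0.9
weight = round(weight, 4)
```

Exponential decay: 10.0 * 0.9^6
`weight` takes the values: 10.0 → 9.0 → 8.1 → 7.29 → 6.561 → 5.9049 → 5.31441 → 5.3144

Answer: 5.3144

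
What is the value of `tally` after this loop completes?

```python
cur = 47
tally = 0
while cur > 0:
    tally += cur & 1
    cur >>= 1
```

Count set bits in 47 (binary: 0b101111)
`tally` takes the values: 0 → 1 → 2 → 3 → 4 → 5

Answer: 5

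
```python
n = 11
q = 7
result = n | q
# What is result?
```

Trace:
`n = 11` → n = 11
`q = 7` → q = 7
`result = n | q` → result = 15
So result = 15

Answer: 15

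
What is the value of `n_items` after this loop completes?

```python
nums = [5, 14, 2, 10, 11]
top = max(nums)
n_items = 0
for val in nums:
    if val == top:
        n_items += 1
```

Count of max value 14 in [5, 14, 2, 10, 11]
`n_items` takes the values: 0 → 1

Answer: 1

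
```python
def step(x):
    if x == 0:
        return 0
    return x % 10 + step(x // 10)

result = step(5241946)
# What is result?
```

Sum of digits of 5241946: 6 + 4 + 9 + 1 + 4 + 2 + 5 = 31

Answer: 31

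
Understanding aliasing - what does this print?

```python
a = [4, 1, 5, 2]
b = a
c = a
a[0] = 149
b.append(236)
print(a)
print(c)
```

Key concept: multiple aliases.
Step by step:
`a = [4, 1, 5, 2]` → a = [4, 1, 5, 2]
`b = a` → b = [4, 1, 5, 2] (same object as a)
`c = a` → c = [4, 1, 5, 2] (same object as a, b)
`a[0] = 149` → a = [149, 1, 5, 2] (same object as b, c); b = [149, 1, 5, 2] (same object as a, c); c = [149, 1, 5, 2] (same object as a, b)
`b.append(236)` → a = [149, 1, 5, 2, 236] (same object as b, c); b = [149, 1, 5, 2, 236] (same object as a, c); c = [149, 1, 5, 2, 236] (same object as a, b)
`print(a)` → prints [149, 1, 5, 2, 236]
`print(c)` → prints [149, 1, 5, 2, 236]

Answer:
[149, 1, 5, 2, 236]
[149, 1, 5, 2, 236]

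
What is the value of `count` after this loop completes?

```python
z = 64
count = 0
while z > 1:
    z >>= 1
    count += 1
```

Count right shifts until 1
`count` takes the values: 0 → 1 → 2 → 3 → 4 → 5 → 6

Answer: 6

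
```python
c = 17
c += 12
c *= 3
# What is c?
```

Trace:
`c = 17` → c = 17
`c += 12` → c = 29
`c *= 3` → c = 87
So c = 87

Answer: 87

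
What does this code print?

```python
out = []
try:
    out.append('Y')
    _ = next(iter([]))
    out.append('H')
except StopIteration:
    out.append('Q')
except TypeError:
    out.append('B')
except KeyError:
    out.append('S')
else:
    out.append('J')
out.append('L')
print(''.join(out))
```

Execution trace: 'Y' (try body) → 'Q' (except StopIteration) → 'L' (after the try/except). Output: YQL

Answer: YQL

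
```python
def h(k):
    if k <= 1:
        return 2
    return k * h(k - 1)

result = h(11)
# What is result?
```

h(11) = 11 * 10 * 9 * 8 * 7 * 6 * 5 * 4 * 3 * 2 * 2 = 79833600

Answer: 79833600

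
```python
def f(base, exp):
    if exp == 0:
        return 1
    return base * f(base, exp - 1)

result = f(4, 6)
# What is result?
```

f(4, 6) = 4 * 4 * 4 * 4 * 4 * 4 = 4096

Answer: 4096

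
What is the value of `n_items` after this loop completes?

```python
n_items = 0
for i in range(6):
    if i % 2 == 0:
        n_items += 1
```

Count numbers divisible by 2 in range(6)
`n_items` takes the values: 0 → 1 → 2 → 3

Answer: 3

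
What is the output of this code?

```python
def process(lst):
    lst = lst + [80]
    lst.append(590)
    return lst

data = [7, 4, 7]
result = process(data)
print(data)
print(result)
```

Key concept: rebinding parameter vs mutation.
Step by step:
`data = [7, 4, 7]` → data = [7, 4, 7]
`result = process(data)` → result = [7, 4, 7, 80, 590]
`print(data)` → prints [7, 4, 7]
`print(result)` → prints [7, 4, 7, 80, 590]

Answer:
[7, 4, 7]
[7, 4, 7, 80, 590]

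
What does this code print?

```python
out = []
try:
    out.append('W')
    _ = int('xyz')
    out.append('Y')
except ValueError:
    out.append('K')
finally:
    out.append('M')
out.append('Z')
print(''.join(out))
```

Execution trace: 'W' (try body) → 'K' (except ValueError) → 'M' (finally) → 'Z' (after the try/except). Output: WKMZ

Answer: WKMZ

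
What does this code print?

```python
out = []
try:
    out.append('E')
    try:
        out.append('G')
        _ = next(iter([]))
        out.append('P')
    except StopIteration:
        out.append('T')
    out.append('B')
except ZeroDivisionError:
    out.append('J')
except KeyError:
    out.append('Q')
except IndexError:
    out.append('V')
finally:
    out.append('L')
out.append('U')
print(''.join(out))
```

Execution trace: 'E' (try body) → 'G' (inner try body) → 'T' (inner except StopIteration) → 'B' (try body, no exception) → 'L' (finally) → 'U' (after the try/except). Output: EGTBLU

Answer: EGTBLU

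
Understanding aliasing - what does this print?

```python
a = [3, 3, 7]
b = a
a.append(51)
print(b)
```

Key concept: basic list aliasing.
Step by step:
`a = [3, 3, 7]` → a = [3, 3, 7]
`b = a` → b = [3, 3, 7] (same object as a)
`a.append(51)` → a = [3, 3, 7, 51] (same object as b); b = [3, 3, 7, 51] (same object as a)
`print(b)` → prints [3, 3, 7, 51]

Answer: [3, 3, 7, 51]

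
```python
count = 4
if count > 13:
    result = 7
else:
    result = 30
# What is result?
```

Trace:
`count = 4` → count = 4
`if count > 13: ...` → count > 13 is False, take else branch → result = 30
So result = 30

Answer: 30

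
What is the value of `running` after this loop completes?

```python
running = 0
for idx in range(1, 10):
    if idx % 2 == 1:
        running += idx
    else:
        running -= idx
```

Add odd, subtract even
`running` takes the values: 0 → 1 → -1 → 2 → -2 → 3 → -3 → 4 → -4 → 5

Answer: 5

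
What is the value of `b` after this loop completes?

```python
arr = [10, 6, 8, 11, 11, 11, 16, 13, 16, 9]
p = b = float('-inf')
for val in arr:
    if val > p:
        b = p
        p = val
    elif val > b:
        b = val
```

Second largest (with repeats) in [10, 6, 8, 11, 11, 11, 16, 13, 16, 9]
`b` takes the values: -inf → 6 → 8 → 10 → 11 → 13 → 16

Answer: 16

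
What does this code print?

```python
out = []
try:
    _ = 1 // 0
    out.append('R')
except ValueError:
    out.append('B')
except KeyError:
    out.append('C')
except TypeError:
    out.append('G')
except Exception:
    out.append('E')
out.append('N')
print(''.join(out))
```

Execution trace: 'E' (except Exception) → 'N' (after the try/except). Output: EN

Answer: EN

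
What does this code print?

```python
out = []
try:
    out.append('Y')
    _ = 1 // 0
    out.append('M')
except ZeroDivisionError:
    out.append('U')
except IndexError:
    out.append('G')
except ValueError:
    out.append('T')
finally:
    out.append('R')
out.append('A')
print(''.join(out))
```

Execution trace: 'Y' (try body) → 'U' (except ZeroDivisionError) → 'R' (finally) → 'A' (after the try/except). Output: YURA

Answer: YURA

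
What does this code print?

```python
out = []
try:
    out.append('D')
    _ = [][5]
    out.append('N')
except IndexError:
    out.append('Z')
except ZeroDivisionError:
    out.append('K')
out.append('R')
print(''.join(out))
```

Execution trace: 'D' (try body) → 'Z' (except IndexError) → 'R' (after the try/except). Output: DZR

Answer: DZR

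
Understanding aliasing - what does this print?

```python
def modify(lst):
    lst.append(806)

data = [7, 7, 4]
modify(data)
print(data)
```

Key concept: function modifies passed list.
Step by step:
`data = [7, 7, 4]` → data = [7, 7, 4]
`modify(data)` → data = [7, 7, 4, 806]
`print(data)` → prints [7, 7, 4, 806]

Answer: [7, 7, 4, 806]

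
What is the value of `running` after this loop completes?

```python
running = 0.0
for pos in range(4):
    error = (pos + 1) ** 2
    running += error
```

Sum of squared losses 1² + 2² + ... + 4²
`running` takes the values: 0.0 → 1.0 → 5.0 → 14.0 → 30.0

Answer: 30.0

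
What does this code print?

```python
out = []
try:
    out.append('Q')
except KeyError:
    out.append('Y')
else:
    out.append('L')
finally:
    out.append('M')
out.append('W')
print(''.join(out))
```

Execution trace: 'Q' (try body, no exception) → 'L' (else) → 'M' (finally) → 'W' (after the try/except). Output: QLMW

Answer: QLMW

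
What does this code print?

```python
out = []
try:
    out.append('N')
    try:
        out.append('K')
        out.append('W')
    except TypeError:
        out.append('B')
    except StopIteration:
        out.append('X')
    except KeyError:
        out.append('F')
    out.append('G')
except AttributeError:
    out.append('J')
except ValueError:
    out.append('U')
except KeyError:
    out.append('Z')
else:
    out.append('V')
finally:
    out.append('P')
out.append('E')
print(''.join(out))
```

Execution trace: 'N' (try body) → 'K' (inner try body) → 'W' (inner try body, no exception) → 'G' (try body, no exception) → 'V' (else) → 'P' (finally) → 'E' (after the try/except). Output: NKWGVPE

Answer: NKWGVPE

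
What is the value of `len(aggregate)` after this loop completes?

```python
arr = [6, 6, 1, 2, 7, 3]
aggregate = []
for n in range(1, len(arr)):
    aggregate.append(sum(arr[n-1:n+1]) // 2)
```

Number of 2-element averages
`aggregate` takes the values: [] → [6] → [6, 3] → [6, 3, 1] → [6, 3, 1, 4] → [6, 3, 1, 4, 5]
So `len(aggregate)` = 5

Answer: 5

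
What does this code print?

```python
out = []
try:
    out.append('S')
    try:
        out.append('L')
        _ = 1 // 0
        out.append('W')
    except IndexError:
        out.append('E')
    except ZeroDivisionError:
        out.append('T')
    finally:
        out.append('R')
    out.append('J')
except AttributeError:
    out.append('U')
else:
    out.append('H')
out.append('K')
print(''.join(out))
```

Execution trace: 'S' (try body) → 'L' (inner try body) → 'T' (inner except ZeroDivisionError) → 'R' (inner finally) → 'J' (try body, no exception) → 'H' (else) → 'K' (after the try/except). Output: SLTRJHK

Answer: SLTRJHK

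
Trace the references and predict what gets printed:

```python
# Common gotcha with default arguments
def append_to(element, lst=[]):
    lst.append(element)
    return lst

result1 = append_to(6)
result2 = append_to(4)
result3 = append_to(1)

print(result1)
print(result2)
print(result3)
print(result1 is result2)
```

Key concept: mutable default argument gotcha.
Step by step:
`result1 = append_to(6)` → result1 = [6]
`result2 = append_to(4)` → result1 = [6, 4] (same object as result2); result2 = [6, 4] (same object as result1)
`result3 = append_to(1)` → result1 = [6, 4, 1] (same object as result2, result3); result2 = [6, 4, 1] (same object as result1, result3); result3 = [6, 4, 1] (same object as result1, result2)
`print(result1)` → prints [6, 4, 1]
`print(result2)` → prints [6, 4, 1]
`print(result3)` → prints [6, 4, 1]
`print(result1 is result2)` → prints True

Answer:
[6, 4, 1]
[6, 4, 1]
[6, 4, 1]
True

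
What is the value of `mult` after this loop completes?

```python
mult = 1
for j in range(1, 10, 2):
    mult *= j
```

Product of 1, 3, 5, ... up to 9
`mult` takes the values: 1 → 3 → 15 → 105 → 945

Answer: 945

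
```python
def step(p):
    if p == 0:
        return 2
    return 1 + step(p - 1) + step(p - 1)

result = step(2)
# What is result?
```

step(p) = 1 + 2·step(p-1), step(0)=2. Closed form: (2+1)·2^2 - 1 = 11.

Answer: 11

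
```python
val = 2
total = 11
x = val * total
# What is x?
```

Trace:
`val = 2` → val = 2
`total = 11` → total = 11
`x = val * total` → x = 22
So x = 22

Answer: 22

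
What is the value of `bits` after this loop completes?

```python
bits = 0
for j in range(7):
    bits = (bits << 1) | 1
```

Build 7 consecutive 1-bits: 0b1111111
`bits` takes the values: 0 → 1 → 3 → 7 → 15 → 31 → 63 → 127

Answer: 127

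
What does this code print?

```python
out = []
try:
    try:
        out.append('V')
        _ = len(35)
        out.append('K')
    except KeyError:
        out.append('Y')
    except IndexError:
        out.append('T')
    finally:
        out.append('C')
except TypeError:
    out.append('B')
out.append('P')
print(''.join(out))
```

Execution trace: 'V' (try body) → 'C' (finally) → 'B' (outer except TypeError) → 'P' (after the try/except). Output: VCBP

Answer: VCBP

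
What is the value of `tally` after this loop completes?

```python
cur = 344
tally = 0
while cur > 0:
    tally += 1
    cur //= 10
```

Count digits by repeated division by 10
`tally` takes the values: 0 → 1 → 2 → 3

Answer: 3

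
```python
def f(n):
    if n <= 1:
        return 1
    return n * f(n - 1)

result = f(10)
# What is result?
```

f(10) = 10 * 9 * 8 * 7 * 6 * 5 * 4 * 3 * 2 * 1 = 3628800

Answer: 3628800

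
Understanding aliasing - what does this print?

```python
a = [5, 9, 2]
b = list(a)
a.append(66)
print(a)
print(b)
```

Key concept: list() constructor creates copy.
Step by step:
`a = [5, 9, 2]` → a = [5, 9, 2]
`b = list(a)` → b = [5, 9, 2]
`a.append(66)` → a = [5, 9, 2, 66]
`print(a)` → prints [5, 9, 2, 66]
`print(b)` → prints [5, 9, 2]

Answer:
[5, 9, 2, 66]
[5, 9, 2]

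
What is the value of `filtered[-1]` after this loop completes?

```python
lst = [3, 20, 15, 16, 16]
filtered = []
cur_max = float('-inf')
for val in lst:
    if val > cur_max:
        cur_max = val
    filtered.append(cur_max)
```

Running max ends at 20
`filtered` takes the values: [] → [3] → [3, 20] → [3, 20, 20] → [3, 20, 20, 20] → [3, 20, 20, 20, 20]
So `filtered[-1]` = 20

Answer: 20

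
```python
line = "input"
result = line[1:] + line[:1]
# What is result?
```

Trace:
`line = "input"` → line = 'input'
`result = line[1:] + line[:1]` → result = 'nputi'
So result = 'nputi'

Answer: 'nputi'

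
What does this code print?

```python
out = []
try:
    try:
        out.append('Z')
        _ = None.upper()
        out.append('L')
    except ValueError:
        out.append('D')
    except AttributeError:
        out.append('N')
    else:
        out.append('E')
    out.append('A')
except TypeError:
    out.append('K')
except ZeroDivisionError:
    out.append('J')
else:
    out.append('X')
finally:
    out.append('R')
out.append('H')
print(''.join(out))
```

Execution trace: 'Z' (inner try body) → 'N' (inner except AttributeError) → 'A' (try body, no exception) → 'X' (else) → 'R' (finally) → 'H' (after the try/except). Output: ZNAXRH

Answer: ZNAXRH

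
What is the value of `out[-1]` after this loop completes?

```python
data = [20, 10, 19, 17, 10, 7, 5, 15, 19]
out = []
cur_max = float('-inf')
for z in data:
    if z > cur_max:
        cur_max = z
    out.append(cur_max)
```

Running max ends at 20
`out` takes the values: [] → [20] → [20, 20] → [20, 20, 20] → [20, 20, 20, 20] → [20, 20, 20, 20, 20] → [20, 20, 20, 20, 20, 20] → [20, 20, 20, 20, 20, 20, 20] → [20, 20, 20, 20, 20, 20, 20, 20] → [20, 20, 20, 20, 20, 20, 20, 20, 20]
So `out[-1]` = 20

Answer: 20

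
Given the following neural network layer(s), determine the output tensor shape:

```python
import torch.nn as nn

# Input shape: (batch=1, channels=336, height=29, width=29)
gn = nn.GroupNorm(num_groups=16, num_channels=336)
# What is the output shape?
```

Input: (1, 336, 29, 29) -> Output: (1, 336, 29, 29)

Answer: (1, 336, 29, 29)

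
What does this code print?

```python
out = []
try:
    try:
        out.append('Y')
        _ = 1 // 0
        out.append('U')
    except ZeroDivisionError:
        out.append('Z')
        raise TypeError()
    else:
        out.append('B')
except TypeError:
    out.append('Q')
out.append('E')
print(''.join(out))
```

Execution trace: 'Y' (inner try body) → 'Z' (inner except ZeroDivisionError) → 'Q' (outer except TypeError) → 'E' (after the try/except). Output: YZQE

Answer: YZQE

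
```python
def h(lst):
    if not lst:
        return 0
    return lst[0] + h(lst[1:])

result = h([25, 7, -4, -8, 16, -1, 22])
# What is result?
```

25 + 7 + (-4) + (-8) + 16 + (-1) + 22 + 0 = 57

Answer: 57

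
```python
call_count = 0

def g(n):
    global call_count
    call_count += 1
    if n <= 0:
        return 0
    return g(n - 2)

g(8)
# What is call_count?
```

Linear recursion stepping by 2: 5 calls from n=8 down to ≤0.

Answer: 5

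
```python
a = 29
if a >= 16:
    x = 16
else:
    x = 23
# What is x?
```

Trace:
`a = 29` → a = 29
`if a >= 16: ...` → a >= 16 is True → x = 16
So x = 16

Answer: 16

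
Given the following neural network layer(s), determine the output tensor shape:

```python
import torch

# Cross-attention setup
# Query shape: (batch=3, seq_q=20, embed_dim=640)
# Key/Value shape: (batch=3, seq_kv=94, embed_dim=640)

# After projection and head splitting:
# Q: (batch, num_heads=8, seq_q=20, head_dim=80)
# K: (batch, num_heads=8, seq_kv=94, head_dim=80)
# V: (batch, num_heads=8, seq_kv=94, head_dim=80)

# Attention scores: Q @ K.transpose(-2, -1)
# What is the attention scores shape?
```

Input: (3, 20, 640) -> Output: (3, 8, 20, 94)

Answer: (3, 8, 20, 94)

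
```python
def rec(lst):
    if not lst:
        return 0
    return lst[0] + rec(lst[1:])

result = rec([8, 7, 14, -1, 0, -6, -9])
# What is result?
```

8 + 7 + 14 + (-1) + 0 + (-6) + (-9) + 0 = 13

Answer: 13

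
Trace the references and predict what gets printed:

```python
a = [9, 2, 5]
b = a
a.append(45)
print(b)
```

Key concept: basic list aliasing.
Step by step:
`a = [9, 2, 5]` → a = [9, 2, 5]
`b = a` → b = [9, 2, 5] (same object as a)
`a.append(45)` → a = [9, 2, 5, 45] (same object as b); b = [9, 2, 5, 45] (same object as a)
`print(b)` → prints [9, 2, 5, 45]

Answer: [9, 2, 5, 45]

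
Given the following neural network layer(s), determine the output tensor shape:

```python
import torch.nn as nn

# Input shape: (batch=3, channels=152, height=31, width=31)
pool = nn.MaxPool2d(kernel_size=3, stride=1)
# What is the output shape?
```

Input: (3, 152, 31, 31) -> Output: (3, 152, 29, 29)

Answer: (3, 152, 29, 29)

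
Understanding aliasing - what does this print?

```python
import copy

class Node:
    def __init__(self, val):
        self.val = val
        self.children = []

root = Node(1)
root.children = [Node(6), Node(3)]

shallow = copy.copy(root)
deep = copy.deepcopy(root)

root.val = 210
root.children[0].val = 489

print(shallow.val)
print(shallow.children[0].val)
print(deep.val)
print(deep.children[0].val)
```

Key concept: deep copy with custom objects.
Step by step:
`root = Node(1)` → root = Node(val=1, children=[])
`root.children = [Node(6), Node(3)]` → root = Node(val=1, children=[Node(val=6, children=[]), Node(val=3, children=[])])
`shallow = copy.copy(root)` → shallow = Node(val=1, children=[Node(val=6, children=[]), Node(val=3, children=[])])
`deep = copy.deepcopy(root)` → deep = Node(val=1, children=[Node(val=6, children=[]), Node(val=3, children=[])])
`root.val = 210` → root = Node(val=210, children=[Node(val=6, children=[]), Node(val=3, children=[])])
`root.children[0].val = 489` → root = Node(val=210, children=[Node(val=489, children=[]), Node(val=3, children=[])]); shallow = Node(val=1, children=[Node(val=489, children=[]), Node(val=3, children=[])])
`print(shallow.val)` → prints 1
`print(shallow.children[0].val)` → prints 489
`print(deep.val)` → prints 1
`print(deep.children[0].val)` → prints 6

Answer:
1
489
1
6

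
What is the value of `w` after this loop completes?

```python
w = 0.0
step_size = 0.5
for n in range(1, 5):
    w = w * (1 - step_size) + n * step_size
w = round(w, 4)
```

Moving average with lr=0.5
`w` takes the values: 0.0 → 0.5 → 1.25 → 2.125 → 3.0625

Answer: 3.0625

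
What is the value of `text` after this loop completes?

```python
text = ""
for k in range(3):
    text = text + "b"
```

Repeat 'b' 3 times
`text` takes the values: "" → "b" → "bb" → "bbb"

Answer: "bbb"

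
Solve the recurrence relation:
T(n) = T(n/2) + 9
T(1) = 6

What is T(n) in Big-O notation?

Each step divides n by 2 and adds 9. After log_2(n) steps we reach T(1)=6. So T(n) = 9·log_2(n) + 6 = O(log n).

Answer: O(log n)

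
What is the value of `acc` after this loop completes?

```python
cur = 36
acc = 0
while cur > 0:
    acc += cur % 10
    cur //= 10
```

Sum digits of 36
`acc` takes the values: 0 → 6 → 9

Answer: 9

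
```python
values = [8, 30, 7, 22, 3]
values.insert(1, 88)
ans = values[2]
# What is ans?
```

Trace:
`values = [8, 30, 7, 22, 3]` → values = [8, 30, 7, 22, 3]
`values.insert(1, 88)` → values = [8, 88, 30, 7, 22, 3]
`ans = values[2]` → ans = 30
So ans = 30

Answer: 30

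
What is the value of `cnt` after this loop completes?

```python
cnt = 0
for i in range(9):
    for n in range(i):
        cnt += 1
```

Triangle number: 0+1+2+...+8
`cnt` takes the values: 0 → 1 → 2 → 3 → 4 → 5 → 6 → 7 → 8 → 9 → 10 → 11 → 12 → 13 → 14 → 15 → 16 → 17 → 18 → 19 → 20 → 21 → 22 → 23 → 24 → 25 → 26 → 27 → 28 → 29 → 30 → 31 → 32 → 33 → 34 → 35 → 36

Answer: 36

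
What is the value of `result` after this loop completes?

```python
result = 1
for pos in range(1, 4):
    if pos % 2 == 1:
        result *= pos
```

Product of odd numbers 1 to 3
`result` takes the values: 1 → 3

Answer: 3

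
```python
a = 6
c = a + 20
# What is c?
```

Trace:
`a = 6` → a = 6
`c = a + 20` → c = 26
So c = 26

Answer: 26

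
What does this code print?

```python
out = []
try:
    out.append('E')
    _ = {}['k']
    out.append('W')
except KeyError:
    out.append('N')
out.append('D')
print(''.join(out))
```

Execution trace: 'E' (try body) → 'N' (except KeyError) → 'D' (after the try/except). Output: END

Answer: END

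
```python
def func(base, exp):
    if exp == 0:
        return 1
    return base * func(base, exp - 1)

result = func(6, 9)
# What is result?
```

func(6, 9) = 6 * 6 * 6 * 6 * 6 * 6 * 6 * 6 * 6 = 10077696

Answer: 10077696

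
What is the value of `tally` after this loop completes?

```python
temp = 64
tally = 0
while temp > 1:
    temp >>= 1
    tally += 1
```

Count right shifts until 1
`tally` takes the values: 0 → 1 → 2 → 3 → 4 → 5 → 6

Answer: 6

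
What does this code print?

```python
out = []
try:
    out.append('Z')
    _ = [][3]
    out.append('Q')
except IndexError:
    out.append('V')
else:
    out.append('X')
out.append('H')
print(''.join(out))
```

Execution trace: 'Z' (try body) → 'V' (except IndexError) → 'H' (after the try/except). Output: ZVH

Answer: ZVH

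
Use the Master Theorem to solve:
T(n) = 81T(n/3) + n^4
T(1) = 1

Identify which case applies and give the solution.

a=81, b=3, f(n)=n^4. log_3(81) = 4. Since c=4 = 4, Case 2 applies: T(n) = Θ(n^log_b(a) · log n) = O(n^4 log n).

Answer: O(n^4 log n) - Case 2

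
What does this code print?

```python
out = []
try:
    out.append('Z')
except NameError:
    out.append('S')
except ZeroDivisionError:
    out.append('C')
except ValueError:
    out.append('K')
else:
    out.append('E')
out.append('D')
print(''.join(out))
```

Execution trace: 'Z' (try body, no exception) → 'E' (else) → 'D' (after the try/except). Output: ZED

Answer: ZED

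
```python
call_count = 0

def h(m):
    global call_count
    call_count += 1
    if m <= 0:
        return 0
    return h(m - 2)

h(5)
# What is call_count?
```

Linear recursion stepping by 2: 4 calls from m=5 down to ≤0.

Answer: 4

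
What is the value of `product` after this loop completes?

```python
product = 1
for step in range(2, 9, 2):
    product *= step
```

Product of even numbers 2 to 8
`product` takes the values: 1 → 2 → 8 → 48 → 384

Answer: 384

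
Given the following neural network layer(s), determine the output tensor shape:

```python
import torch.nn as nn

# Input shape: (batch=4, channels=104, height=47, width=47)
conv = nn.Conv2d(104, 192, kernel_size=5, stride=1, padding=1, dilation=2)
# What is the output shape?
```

Input: (4, 104, 47, 47) -> Output: (4, 192, 41, 41)

Answer: (4, 192, 41, 41)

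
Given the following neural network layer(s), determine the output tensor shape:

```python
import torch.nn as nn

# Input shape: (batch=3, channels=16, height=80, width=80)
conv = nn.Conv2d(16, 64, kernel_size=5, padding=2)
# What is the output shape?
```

Input: (3, 16, 80, 80) -> Output: (3, 64, 80, 80)

Answer: (3, 64, 80, 80)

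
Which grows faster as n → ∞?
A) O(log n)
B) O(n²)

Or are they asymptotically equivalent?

O(log n) vs O(n²): Higher order terms dominate.

Answer: B) O(n²) grows faster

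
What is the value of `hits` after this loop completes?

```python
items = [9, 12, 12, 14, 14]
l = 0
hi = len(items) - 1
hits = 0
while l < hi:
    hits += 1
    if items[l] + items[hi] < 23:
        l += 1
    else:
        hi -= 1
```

Steps to find pair summing to 23
`hits` takes the values: 0 → 1 → 2 → 3 → 4

Answer: 4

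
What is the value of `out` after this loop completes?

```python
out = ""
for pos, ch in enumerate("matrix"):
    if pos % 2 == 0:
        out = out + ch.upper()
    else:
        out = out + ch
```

Uppercase even positions in 'matrix'
`out` takes the values: "" → "M" → "Ma" → "MaT" → "MaTr" → "MaTrI" → "MaTrIx"

Answer: "MaTrIx"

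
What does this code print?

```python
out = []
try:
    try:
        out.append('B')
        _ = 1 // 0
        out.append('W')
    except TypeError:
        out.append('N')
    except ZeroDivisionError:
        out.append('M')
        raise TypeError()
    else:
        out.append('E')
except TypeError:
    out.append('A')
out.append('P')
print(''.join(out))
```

Execution trace: 'B' (inner try body) → 'M' (inner except ZeroDivisionError) → 'A' (outer except TypeError) → 'P' (after the try/except). Output: BMAP

Answer: BMAP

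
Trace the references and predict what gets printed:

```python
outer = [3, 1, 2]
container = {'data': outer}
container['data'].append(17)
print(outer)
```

Key concept: dict holds reference to list.
Step by step:
`outer = [3, 1, 2]` → outer = [3, 1, 2]
`container = {'data': outer}` → container = {'data': [3, 1, 2]}
`container['data'].append(17)` → outer = [3, 1, 2, 17]; container = {'data': [3, 1, 2, 17]}
`print(outer)` → prints [3, 1, 2, 17]

Answer: [3, 1, 2, 17]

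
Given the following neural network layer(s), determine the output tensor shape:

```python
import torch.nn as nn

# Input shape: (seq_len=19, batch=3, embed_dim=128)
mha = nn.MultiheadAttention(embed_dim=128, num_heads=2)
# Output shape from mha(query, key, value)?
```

Input: (19, 3, 128) -> Output: (19, 3, 128)

Answer: (19, 3, 128)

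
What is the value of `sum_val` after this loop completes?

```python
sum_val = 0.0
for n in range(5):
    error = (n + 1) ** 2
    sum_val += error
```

Sum of squared losses 1² + 2² + ... + 5²
`sum_val` takes the values: 0.0 → 1.0 → 5.0 → 14.0 → 30.0 → 55.0

Answer: 55.0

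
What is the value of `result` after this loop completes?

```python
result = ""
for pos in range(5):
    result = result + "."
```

Repeat '.' 5 times
`result` takes the values: "" → "." → ".." → "..." → "...." → "....."

Answer: "....."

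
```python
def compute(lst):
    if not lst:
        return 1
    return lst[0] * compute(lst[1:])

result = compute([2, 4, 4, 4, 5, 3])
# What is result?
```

Product over [2, 4, 4, 4, 5, 3] = 2 * 4 * 4 * 4 * 5 * 3 = 1920

Answer: 1920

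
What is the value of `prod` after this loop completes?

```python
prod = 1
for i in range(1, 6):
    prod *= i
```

5! = 120
`prod` takes the values: 1 → 2 → 6 → 24 → 120

Answer: 120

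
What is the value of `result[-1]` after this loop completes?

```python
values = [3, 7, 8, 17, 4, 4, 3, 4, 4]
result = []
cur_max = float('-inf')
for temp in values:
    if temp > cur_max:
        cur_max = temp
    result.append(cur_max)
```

Running max ends at 17
`result` takes the values: [] → [3] → [3, 7] → [3, 7, 8] → [3, 7, 8, 17] → [3, 7, 8, 17, 17] → [3, 7, 8, 17, 17, 17] → [3, 7, 8, 17, 17, 17, 17] → [3, 7, 8, 17, 17, 17, 17, 17] → [3, 7, 8, 17, 17, 17, 17, 17, 17]
So `result[-1]` = 17

Answer: 17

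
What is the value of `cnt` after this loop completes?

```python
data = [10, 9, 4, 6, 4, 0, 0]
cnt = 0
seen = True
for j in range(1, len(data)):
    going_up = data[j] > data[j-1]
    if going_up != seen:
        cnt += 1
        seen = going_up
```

Count direction changes in [10, 9, 4, 6, 4, 0, 0]
`cnt` takes the values: 0 → 1 → 2 → 3

Answer: 3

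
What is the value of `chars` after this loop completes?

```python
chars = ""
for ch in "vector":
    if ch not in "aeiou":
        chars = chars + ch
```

Remove vowels from 'vector'
`chars` takes the values: "" → "v" → "vc" → "vct" → "vctr"

Answer: "vctr"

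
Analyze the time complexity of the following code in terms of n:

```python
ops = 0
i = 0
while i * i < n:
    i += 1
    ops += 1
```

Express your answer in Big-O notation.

Each loop level contributes: √n. Multiplying the contributions gives O(√n).

Answer: O(√n)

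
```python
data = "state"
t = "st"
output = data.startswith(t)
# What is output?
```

Trace:
`data = "state"` → data = 'state'
`t = "st"` → t = 'st'
`output = data.startswith(t)` → output = True
So output = True

Answer: True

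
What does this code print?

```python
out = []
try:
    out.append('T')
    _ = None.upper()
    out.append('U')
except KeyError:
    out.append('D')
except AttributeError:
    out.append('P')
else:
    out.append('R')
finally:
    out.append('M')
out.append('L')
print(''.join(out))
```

Execution trace: 'T' (try body) → 'P' (except AttributeError) → 'M' (finally) → 'L' (after the try/except). Output: TPML

Answer: TPML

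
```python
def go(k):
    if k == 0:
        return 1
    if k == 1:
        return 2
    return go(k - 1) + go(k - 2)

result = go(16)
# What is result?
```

Build up from base cases: go(0)=1, go(1)=2, go(2)=3, go(3)=5, go(4)=8, go(5)=13, go(6)=21, ..., go(16)=2584

Answer: 2584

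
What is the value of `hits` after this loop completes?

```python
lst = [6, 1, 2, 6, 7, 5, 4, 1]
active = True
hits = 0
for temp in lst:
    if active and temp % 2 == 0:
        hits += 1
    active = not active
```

Count even values at even positions
`hits` takes the values: 0 → 1 → 2 → 3

Answer: 3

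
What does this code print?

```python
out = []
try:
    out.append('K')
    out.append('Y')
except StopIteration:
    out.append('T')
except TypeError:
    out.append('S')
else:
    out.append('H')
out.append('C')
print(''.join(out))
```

Execution trace: 'K' (try body) → 'Y' (try body, no exception) → 'H' (else) → 'C' (after the try/except). Output: KYHC

Answer: KYHC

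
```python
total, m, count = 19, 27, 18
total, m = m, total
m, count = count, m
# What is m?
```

Trace:
`total, m, count = 19, 27, 18` → total = 19; m = 27; count = 18
`total, m = m, total` → total = 27; m = 19
`m, count = count, m` → m = 18; count = 19
So m = 18

Answer: 18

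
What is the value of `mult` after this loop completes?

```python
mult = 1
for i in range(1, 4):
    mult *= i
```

3! = 6
`mult` takes the values: 1 → 2 → 6

Answer: 6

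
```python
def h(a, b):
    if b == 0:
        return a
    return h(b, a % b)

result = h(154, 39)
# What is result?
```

h(154, 39) -> h(39, 37) -> h(37, 2) -> h(2, 1) -> h(1, 0) -> 1

Answer: 1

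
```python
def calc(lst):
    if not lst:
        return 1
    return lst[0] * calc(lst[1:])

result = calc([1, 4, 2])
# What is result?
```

Product over [1, 4, 2] = 1 * 4 * 2 = 8

Answer: 8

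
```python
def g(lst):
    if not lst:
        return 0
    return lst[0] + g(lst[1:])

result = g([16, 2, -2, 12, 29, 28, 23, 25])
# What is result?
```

16 + 2 + (-2) + 12 + 29 + 28 + 23 + 25 + 0 = 133

Answer: 133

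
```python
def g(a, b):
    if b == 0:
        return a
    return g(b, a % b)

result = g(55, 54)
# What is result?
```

g(55, 54) -> g(54, 1) -> g(1, 0) -> 1

Answer: 1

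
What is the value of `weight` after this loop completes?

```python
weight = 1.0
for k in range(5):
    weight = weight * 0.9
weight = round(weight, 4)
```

Exponential decay: 1.0 * 0.9^5
`weight` takes the values: 1.0 → 0.9 → 0.81 → 0.729 → 0.6561 → 0.59049 → 0.5905

Answer: 0.5905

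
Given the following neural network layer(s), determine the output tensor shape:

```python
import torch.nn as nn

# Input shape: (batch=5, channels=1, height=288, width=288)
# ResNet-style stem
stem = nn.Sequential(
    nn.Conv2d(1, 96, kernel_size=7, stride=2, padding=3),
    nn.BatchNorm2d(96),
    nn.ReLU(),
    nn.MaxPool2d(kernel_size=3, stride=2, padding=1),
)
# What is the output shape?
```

Input: (5, 1, 288, 288) -> after Conv2d 7x7 stride=2: (5, 96, 144, 144) -> Output: (5, 96, 72, 72)

Answer: (5, 96, 72, 72)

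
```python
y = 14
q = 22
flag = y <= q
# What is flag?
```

Trace:
`y = 14` → y = 14
`q = 22` → q = 22
`flag = y <= q` → flag = True
So flag = True

Answer: True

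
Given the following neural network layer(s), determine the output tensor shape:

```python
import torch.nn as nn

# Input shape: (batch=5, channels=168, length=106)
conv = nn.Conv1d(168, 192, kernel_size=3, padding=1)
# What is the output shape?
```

Input: (5, 168, 106) -> Output: (5, 192, 106)

Answer: (5, 192, 106)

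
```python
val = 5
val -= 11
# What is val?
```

Trace:
`val = 5` → val = 5
`val -= 11` → val = -6
So val = -6

Answer: -6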